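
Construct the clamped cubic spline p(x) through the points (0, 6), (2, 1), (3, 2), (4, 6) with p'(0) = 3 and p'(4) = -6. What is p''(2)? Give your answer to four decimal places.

Let M_i = p''(x_i). Step sizes h_i = 2, 1, 1; slopes of the chords Δ_i = (y_(i+1) - y_i)/h_i = -5/2, 1, 4.
  2·M_0 + 6·M_1 + 1·M_2 = 6(Δ_1 - Δ_0) = 21
  1·M_1 + 4·M_2 + 1·M_3 = 6(Δ_2 - Δ_1) = 18
Clamped end conditions give two more equations: 2h_0·M_0 + h_0·M_1 = 6(Δ_0 - p'(0)) = -33 and h_2·M_2 + 2h_2·M_3 = 6(p'(4) - Δ_2) = -60.
Solving: M_0 = -237/22, M_1 = 111/22, M_2 = 135/11, M_3 = -795/22.

5.0455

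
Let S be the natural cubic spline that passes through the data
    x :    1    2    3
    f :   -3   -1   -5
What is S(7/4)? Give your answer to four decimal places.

-1.0078

With σ_i denoting the second derivative at x_i, h_i = 1, 1, and Δ_i = (y_(i+1) − y_i)/h_i = 2, -4:
  1·σ_0 + 4·σ_1 + 1·σ_2 = 6(Δ_1 - Δ_0) = -36
Natural end conditions: σ_0 = σ_2 = 0.
Hence σ_0 = 0, σ_1 = -9, σ_2 = 0.
On [1, 2], S(x) = -3 + 7/2·(x - 1) + 0·(x - 1)² - 3/2·(x - 1)³.
With (x - 1) = 3/4: S(7/4) = -129/128.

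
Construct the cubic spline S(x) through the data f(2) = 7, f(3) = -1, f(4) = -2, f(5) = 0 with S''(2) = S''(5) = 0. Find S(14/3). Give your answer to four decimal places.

With m_i denoting the second derivative at x_i, h_i = 1, 1, 1, and Δ_i = (y_(i+1) − y_i)/h_i = -8, -1, 2:
  1·m_0 + 4·m_1 + 1·m_2 = 6(Δ_1 - Δ_0) = 42
  1·m_1 + 4·m_2 + 1·m_3 = 6(Δ_2 - Δ_1) = 18
Natural end conditions: m_0 = m_3 = 0.
Solving: m_0 = 0, m_1 = 10, m_2 = 2, m_3 = 0.
On [4, 5], S(x) = -2 + 4/3·(x - 4) + 1·(x - 4)² - 1/3·(x - 4)³.
With (x - 4) = 2/3: S(14/3) = -62/81.

-0.7654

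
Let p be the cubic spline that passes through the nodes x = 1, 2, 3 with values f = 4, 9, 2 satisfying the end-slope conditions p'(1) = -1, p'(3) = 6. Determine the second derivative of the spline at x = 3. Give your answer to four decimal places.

Put σ_i = p'' at the i-th knot. Here h = (1, 1) and Δ = (5, -7), so the interior equations h_(i-1)·σ_(i-1) + 2(h_(i-1)+h_i)·σ_i + h_i·σ_(i+1) = 6(Δ_i − Δ_(i-1)) read
  1·σ_0 + 4·σ_1 + 1·σ_2 = 6(Δ_1 - Δ_0) = -72
Clamped end conditions give two more equations: 2h_0·σ_0 + h_0·σ_1 = 6(Δ_0 - p'(1)) = 36 and h_1·σ_1 + 2h_1·σ_2 = 6(p'(3) - Δ_1) = 78.
Forward elimination and back-substitution give σ_0 = 79/2, σ_1 = -43, σ_2 = 121/2.

60.5000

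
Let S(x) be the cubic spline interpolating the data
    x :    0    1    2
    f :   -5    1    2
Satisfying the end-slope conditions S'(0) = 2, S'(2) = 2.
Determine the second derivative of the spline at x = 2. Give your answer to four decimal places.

Let σ_i = S''(x_i). Step sizes h_i = 1, 1; slopes of the chords Δ_i = (y_(i+1) - y_i)/h_i = 6, 1.
  1·σ_0 + 4·σ_1 + 1·σ_2 = 6(Δ_1 - Δ_0) = -30
Clamped end conditions give two more equations: 2h_0·σ_0 + h_0·σ_1 = 6(Δ_0 - S'(0)) = 24 and h_1·σ_1 + 2h_1·σ_2 = 6(S'(2) - Δ_1) = 6.
Solving the tridiagonal system: σ_0 = 39/2, σ_1 = -15, σ_2 = 21/2.

10.5000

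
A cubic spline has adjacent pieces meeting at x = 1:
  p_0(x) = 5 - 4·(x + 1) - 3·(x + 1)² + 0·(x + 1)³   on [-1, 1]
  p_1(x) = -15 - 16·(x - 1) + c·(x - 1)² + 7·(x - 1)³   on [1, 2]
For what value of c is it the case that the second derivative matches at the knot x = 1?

p_0''(x) = -6 + 0·(x + 1), so p_0''(1) = -6. On the right, p_1''(1) = 2c, so c = -3.

-3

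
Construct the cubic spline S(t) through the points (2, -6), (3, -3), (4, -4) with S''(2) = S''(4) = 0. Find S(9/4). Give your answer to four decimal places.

-5.0156

Let M_i = S''(x_i). Step sizes h_i = 1, 1; slopes of the chords Δ_i = (y_(i+1) - y_i)/h_i = 3, -1.
  1·M_0 + 4·M_1 + 1·M_2 = 6(Δ_1 - Δ_0) = -24
Natural end conditions: M_0 = M_2 = 0.
Solving: M_0 = 0, M_1 = -6, M_2 = 0.
On [2, 3], S(t) = -6 + 4·(t - 2) + 0·(t - 2)² - 1·(t - 2)³.
With (t - 2) = 1/4: S(9/4) = -321/64.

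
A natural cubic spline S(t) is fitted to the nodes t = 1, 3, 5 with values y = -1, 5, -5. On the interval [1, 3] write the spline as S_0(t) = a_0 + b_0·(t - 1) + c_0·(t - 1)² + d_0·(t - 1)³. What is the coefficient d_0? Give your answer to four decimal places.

-0.5000

With M_i denoting the second derivative at x_i, h_i = 2, 2, and Δ_i = (y_(i+1) − y_i)/h_i = 3, -5:
  2·M_0 + 8·M_1 + 2·M_2 = 6(Δ_1 - Δ_0) = -48
Natural end conditions: M_0 = M_2 = 0.
Hence M_0 = 0, M_1 = -6, M_2 = 0.
On [1, 3], with S_0(t) = a_0 + b_0·(t - 1) + c_0·(t - 1)² + d_0·(t - 1)³: c_0 = M_0/2 = 0, d_0 = (M_1 - M_0)/(6h_0) = -1/2, b_0 = Δ_0 - h_0(2M_0 + M_1)/6 = 5.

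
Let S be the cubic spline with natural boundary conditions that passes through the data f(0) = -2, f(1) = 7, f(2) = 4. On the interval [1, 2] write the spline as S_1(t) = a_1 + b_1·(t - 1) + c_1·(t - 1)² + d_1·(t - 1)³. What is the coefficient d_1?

3

Let M_i = S''(x_i). Step sizes h_i = 1, 1; slopes of the chords Δ_i = (y_(i+1) - y_i)/h_i = 9, -3.
  1·M_0 + 4·M_1 + 1·M_2 = 6(Δ_1 - Δ_0) = -72
Natural end conditions: M_0 = M_2 = 0.
Forward elimination and back-substitution give M_0 = 0, M_1 = -18, M_2 = 0.
On [1, 2], with S_1(t) = a_1 + b_1·(t - 1) + c_1·(t - 1)² + d_1·(t - 1)³: c_1 = M_1/2 = -9, d_1 = (M_2 - M_1)/(6h_1) = 3, b_1 = Δ_1 - h_1(2M_1 + M_2)/6 = 3.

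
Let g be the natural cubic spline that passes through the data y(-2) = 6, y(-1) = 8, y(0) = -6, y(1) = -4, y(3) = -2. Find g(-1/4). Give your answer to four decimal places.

-3.0794

Let m_i = g''(x_i). Step sizes h_i = 1, 1, 1, 2; slopes of the chords Δ_i = (y_(i+1) - y_i)/h_i = 2, -14, 2, 1.
  1·m_0 + 4·m_1 + 1·m_2 = 6(Δ_1 - Δ_0) = -96
  1·m_1 + 4·m_2 + 1·m_3 = 6(Δ_2 - Δ_1) = 96
  1·m_2 + 6·m_3 + 2·m_4 = 6(Δ_3 - Δ_2) = -6
Natural end conditions: m_0 = m_4 = 0.
Forward elimination and back-substitution give m_0 = 0, m_1 = -1395/43, m_2 = 1452/43, m_3 = -285/43, m_4 = 0.
On [-1, 0], g(x) = 8 - 379/43·(x + 1) - 1395/86·(x + 1)² + 949/86·(x + 1)³.
With (x + 1) = 3/4: g(-1/4) = -16949/5504.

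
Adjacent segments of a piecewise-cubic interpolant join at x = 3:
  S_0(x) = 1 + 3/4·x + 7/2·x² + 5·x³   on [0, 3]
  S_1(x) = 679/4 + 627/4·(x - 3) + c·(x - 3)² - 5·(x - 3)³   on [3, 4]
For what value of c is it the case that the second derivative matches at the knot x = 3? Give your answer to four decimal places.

S_0''(x) = 7 + 30·x, so S_0''(3) = 97. On the right, S_1''(3) = 2c, so c = 97/2.

48.5000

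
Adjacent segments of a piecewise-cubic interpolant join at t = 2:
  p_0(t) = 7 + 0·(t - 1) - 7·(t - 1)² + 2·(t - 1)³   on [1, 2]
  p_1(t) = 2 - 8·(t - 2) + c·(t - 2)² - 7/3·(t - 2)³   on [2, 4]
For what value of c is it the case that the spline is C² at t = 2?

p_0''(t) = -14 + 12·(t - 1), so p_0''(2) = -2. On the right, p_1''(2) = 2c, so c = -1.

-1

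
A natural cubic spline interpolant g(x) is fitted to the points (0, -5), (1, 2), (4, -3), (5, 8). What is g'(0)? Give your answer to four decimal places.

8.9515

Let σ_i = g''(x_i). Step sizes h_i = 1, 3, 1; slopes of the chords Δ_i = (y_(i+1) - y_i)/h_i = 7, -5/3, 11.
  1·σ_0 + 8·σ_1 + 3·σ_2 = 6(Δ_1 - Δ_0) = -52
  3·σ_1 + 8·σ_2 + 1·σ_3 = 6(Δ_2 - Δ_1) = 76
Natural end conditions: σ_0 = σ_3 = 0.
Hence σ_0 = 0, σ_1 = -644/55, σ_2 = 764/55, σ_3 = 0.
On [0, 1], g'(x) = b_0 + 2c_0·x + 3d_0·x² with b_0 = Δ_0 - h_0(2σ_0 + σ_1)/6 = 1477/165, c_0 = σ_0/2 = 0, d_0 = (σ_1 - σ_0)/(6h_0) = -322/165. So g'(0) = 1477/165.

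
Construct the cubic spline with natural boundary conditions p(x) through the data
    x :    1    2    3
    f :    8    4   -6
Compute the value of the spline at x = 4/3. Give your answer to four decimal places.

Put M_i = p'' at the i-th knot. Here h = (1, 1) and Δ = (-4, -10), so the interior equations h_(i-1)·M_(i-1) + 2(h_(i-1)+h_i)·M_i + h_i·M_(i+1) = 6(Δ_i − Δ_(i-1)) read
  1·M_0 + 4·M_1 + 1·M_2 = 6(Δ_1 - Δ_0) = -36
Natural end conditions: M_0 = M_2 = 0.
Solving: M_0 = 0, M_1 = -9, M_2 = 0.
On [1, 2], p(x) = 8 - 5/2·(x - 1) + 0·(x - 1)² - 3/2·(x - 1)³.
With (x - 1) = 1/3: p(4/3) = 64/9.

7.1111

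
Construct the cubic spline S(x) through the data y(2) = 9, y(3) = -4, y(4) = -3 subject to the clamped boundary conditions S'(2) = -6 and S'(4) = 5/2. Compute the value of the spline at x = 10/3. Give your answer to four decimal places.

-5.1296

Let σ_i = S''(x_i). Step sizes h_i = 1, 1; slopes of the chords Δ_i = (y_(i+1) - y_i)/h_i = -13, 1.
  1·σ_0 + 4·σ_1 + 1·σ_2 = 6(Δ_1 - Δ_0) = 84
Clamped end conditions give two more equations: 2h_0·σ_0 + h_0·σ_1 = 6(Δ_0 - S'(2)) = -42 and h_1·σ_1 + 2h_1·σ_2 = 6(S'(4) - Δ_1) = 9.
Solving: σ_0 = -151/4, σ_1 = 67/2, σ_2 = -49/4.
On [3, 4], S(x) = -4 - 65/8·(x - 3) + 67/4·(x - 3)² - 61/8·(x - 3)³.
With (x - 3) = 1/3: S(10/3) = -277/54.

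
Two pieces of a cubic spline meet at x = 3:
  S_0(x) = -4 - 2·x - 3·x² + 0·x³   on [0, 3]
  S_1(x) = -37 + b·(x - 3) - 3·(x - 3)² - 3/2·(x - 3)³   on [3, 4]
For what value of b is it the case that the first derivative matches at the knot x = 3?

-20

S_0'(x) = -2 - 6·x + 0·x², so S_0'(3) = -20. On the right, S_1'(3) = b, so b = -20.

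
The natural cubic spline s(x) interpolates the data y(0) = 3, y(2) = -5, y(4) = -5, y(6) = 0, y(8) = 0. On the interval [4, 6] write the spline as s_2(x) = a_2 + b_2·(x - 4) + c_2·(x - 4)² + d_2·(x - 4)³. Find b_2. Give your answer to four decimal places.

With M_i denoting the second derivative at x_i, h_i = 2, 2, 2, 2, and Δ_i = (y_(i+1) − y_i)/h_i = -4, 0, 5/2, 0:
  2·M_0 + 8·M_1 + 2·M_2 = 6(Δ_1 - Δ_0) = 24
  2·M_1 + 8·M_2 + 2·M_3 = 6(Δ_2 - Δ_1) = 15
  2·M_2 + 8·M_3 + 2·M_4 = 6(Δ_3 - Δ_2) = -15
Natural end conditions: M_0 = M_4 = 0.
Forward elimination and back-substitution give M_0 = 0, M_1 = 285/112, M_2 = 51/28, M_3 = -261/112, M_4 = 0.
On [4, 6], with s_2(x) = a_2 + b_2·(x - 4) + c_2·(x - 4)² + d_2·(x - 4)³: c_2 = M_2/2 = 51/56, d_2 = (M_3 - M_2)/(6h_2) = -155/448, b_2 = Δ_2 - h_2(2M_2 + M_3)/6 = 33/16.

2.0625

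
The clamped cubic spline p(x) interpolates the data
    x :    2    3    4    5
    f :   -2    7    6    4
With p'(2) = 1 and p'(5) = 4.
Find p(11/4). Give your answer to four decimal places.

4.6563

Write M_i for p''(x_i). With h_i = 1, 1, 1 and divided differences Δ_i = 9, -1, -2, the continuity of p' gives the tridiagonal system
  1·M_0 + 4·M_1 + 1·M_2 = 6(Δ_1 - Δ_0) = -60
  1·M_1 + 4·M_2 + 1·M_3 = 6(Δ_2 - Δ_1) = -6
Clamped end conditions give two more equations: 2h_0·M_0 + h_0·M_1 = 6(Δ_0 - p'(2)) = 48 and h_2·M_2 + 2h_2·M_3 = 6(p'(5) - Δ_2) = 36.
Forward elimination and back-substitution give M_0 = 36, M_1 = -24, M_2 = 0, M_3 = 18.
On [2, 3], p(x) = -2 + 1·(x - 2) + 18·(x - 2)² - 10·(x - 2)³.
With (x - 2) = 3/4: p(11/4) = 149/32.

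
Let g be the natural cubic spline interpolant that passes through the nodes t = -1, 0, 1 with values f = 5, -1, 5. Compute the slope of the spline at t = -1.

-9

With M_i denoting the second derivative at x_i, h_i = 1, 1, and Δ_i = (y_(i+1) − y_i)/h_i = -6, 6:
  1·M_0 + 4·M_1 + 1·M_2 = 6(Δ_1 - Δ_0) = 72
Natural end conditions: M_0 = M_2 = 0.
Hence M_0 = 0, M_1 = 18, M_2 = 0.
On [-1, 0], g'(t) = b_0 + 2c_0·(t + 1) + 3d_0·(t + 1)² with b_0 = Δ_0 - h_0(2M_0 + M_1)/6 = -9, c_0 = M_0/2 = 0, d_0 = (M_1 - M_0)/(6h_0) = 3. So g'(-1) = -9.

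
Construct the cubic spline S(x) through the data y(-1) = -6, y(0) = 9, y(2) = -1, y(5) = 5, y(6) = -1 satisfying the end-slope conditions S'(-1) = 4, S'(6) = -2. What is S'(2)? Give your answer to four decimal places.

-6.0541

Put m_i = S'' at the i-th knot. Here h = (1, 2, 3, 1) and Δ = (15, -5, 2, -6), so the interior equations h_(i-1)·m_(i-1) + 2(h_(i-1)+h_i)·m_i + h_i·m_(i+1) = 6(Δ_i − Δ_(i-1)) read
  1·m_0 + 6·m_1 + 2·m_2 = 6(Δ_1 - Δ_0) = -120
  2·m_1 + 10·m_2 + 3·m_3 = 6(Δ_2 - Δ_1) = 42
  3·m_2 + 8·m_3 + 1·m_4 = 6(Δ_3 - Δ_2) = -48
Clamped end conditions give two more equations: 2h_0·m_0 + h_0·m_1 = 6(Δ_0 - S'(-1)) = 66 and h_3·m_3 + 2h_3·m_4 = 6(S'(6) - Δ_3) = 24.
Hence m_0 = 1837/37, m_1 = -1232/37, m_2 = 1115/74, m_3 = -519/37, m_4 = 1407/74.
On [2, 5], S'(x) = b_2 + 2c_2·(x - 2) + 3d_2·(x - 2)² with b_2 = Δ_2 - h_2(2m_2 + m_3)/6 = -224/37, c_2 = m_2/2 = 1115/148, d_2 = (m_3 - m_2)/(6h_2) = -2153/1332. So S'(2) = -224/37.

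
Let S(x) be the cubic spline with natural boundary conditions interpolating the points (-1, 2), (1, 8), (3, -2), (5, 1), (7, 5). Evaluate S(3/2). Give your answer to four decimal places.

6.0834

Put m_i = S'' at the i-th knot. Here h = (2, 2, 2, 2) and Δ = (3, -5, 3/2, 2), so the interior equations h_(i-1)·m_(i-1) + 2(h_(i-1)+h_i)·m_i + h_i·m_(i+1) = 6(Δ_i − Δ_(i-1)) read
  2·m_0 + 8·m_1 + 2·m_2 = 6(Δ_1 - Δ_0) = -48
  2·m_1 + 8·m_2 + 2·m_3 = 6(Δ_2 - Δ_1) = 39
  2·m_2 + 8·m_3 + 2·m_4 = 6(Δ_3 - Δ_2) = 3
Natural end conditions: m_0 = m_4 = 0.
Hence m_0 = 0, m_1 = -873/112, m_2 = 201/28, m_3 = -159/112, m_4 = 0.
On [1, 3], S(x) = 8 - 123/56·(x - 1) - 873/224·(x - 1)² + 559/448·(x - 1)³.
With (x - 1) = 1/2: S(3/2) = 21803/3584.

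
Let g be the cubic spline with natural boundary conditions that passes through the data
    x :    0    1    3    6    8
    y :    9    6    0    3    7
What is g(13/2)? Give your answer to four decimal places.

With M_i denoting the second derivative at x_i, h_i = 1, 2, 3, 2, and Δ_i = (y_(i+1) − y_i)/h_i = -3, -3, 1, 2:
  1·M_0 + 6·M_1 + 2·M_2 = 6(Δ_1 - Δ_0) = 0
  2·M_1 + 10·M_2 + 3·M_3 = 6(Δ_2 - Δ_1) = 24
  3·M_2 + 10·M_3 + 2·M_4 = 6(Δ_3 - Δ_2) = 6
Natural end conditions: M_0 = M_4 = 0.
Forward elimination and back-substitution give M_0 = 0, M_1 = -222/253, M_2 = 666/253, M_3 = -48/253, M_4 = 0.
On [6, 8], g(x) = 3 + 538/253·(x - 6) - 24/253·(x - 6)² + 4/253·(x - 6)³.
With (x - 6) = 1/2: g(13/2) = 2045/506.

4.0415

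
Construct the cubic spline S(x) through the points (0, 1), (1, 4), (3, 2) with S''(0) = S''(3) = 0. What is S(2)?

Let σ_i = S''(x_i). Step sizes h_i = 1, 2; slopes of the chords Δ_i = (y_(i+1) - y_i)/h_i = 3, -1.
  1·σ_0 + 6·σ_1 + 2·σ_2 = 6(Δ_1 - Δ_0) = -24
Natural end conditions: σ_0 = σ_2 = 0.
Hence σ_0 = 0, σ_1 = -4, σ_2 = 0.
On [1, 3], S(x) = 4 + 5/3·(x - 1) - 2·(x - 1)² + 1/3·(x - 1)³.
With (x - 1) = 1: S(2) = 4.

4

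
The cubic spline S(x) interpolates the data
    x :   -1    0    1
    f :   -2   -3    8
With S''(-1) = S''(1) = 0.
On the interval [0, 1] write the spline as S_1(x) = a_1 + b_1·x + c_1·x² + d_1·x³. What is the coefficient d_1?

With m_i denoting the second derivative at x_i, h_i = 1, 1, and Δ_i = (y_(i+1) − y_i)/h_i = -1, 11:
  1·m_0 + 4·m_1 + 1·m_2 = 6(Δ_1 - Δ_0) = 72
Natural end conditions: m_0 = m_2 = 0.
Solving: m_0 = 0, m_1 = 18, m_2 = 0.
On [0, 1], with S_1(x) = a_1 + b_1·x + c_1·x² + d_1·x³: c_1 = m_1/2 = 9, d_1 = (m_2 - m_1)/(6h_1) = -3, b_1 = Δ_1 - h_1(2m_1 + m_2)/6 = 5.

-3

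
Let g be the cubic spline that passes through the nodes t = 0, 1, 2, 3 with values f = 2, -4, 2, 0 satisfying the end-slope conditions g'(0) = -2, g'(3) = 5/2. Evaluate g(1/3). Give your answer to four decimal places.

With σ_i denoting the second derivative at x_i, h_i = 1, 1, 1, and Δ_i = (y_(i+1) − y_i)/h_i = -6, 6, -2:
  1·σ_0 + 4·σ_1 + 1·σ_2 = 6(Δ_1 - Δ_0) = 72
  1·σ_1 + 4·σ_2 + 1·σ_3 = 6(Δ_2 - Δ_1) = -48
Clamped end conditions give two more equations: 2h_0·σ_0 + h_0·σ_1 = 6(Δ_0 - g'(0)) = -24 and h_2·σ_2 + 2h_2·σ_3 = 6(g'(3) - Δ_2) = 27.
Solving: σ_0 = -139/5, σ_1 = 158/5, σ_2 = -133/5, σ_3 = 134/5.
On [0, 1], g(t) = 2 - 2·t - 139/10·t² + 99/10·t³.
With t = 1/3: g(1/3) = 7/45.

0.1556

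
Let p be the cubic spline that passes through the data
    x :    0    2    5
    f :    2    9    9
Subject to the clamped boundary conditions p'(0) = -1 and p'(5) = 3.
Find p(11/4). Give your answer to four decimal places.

9.7805

Let σ_i = p''(x_i). Step sizes h_i = 2, 3; slopes of the chords Δ_i = (y_(i+1) - y_i)/h_i = 7/2, 0.
  2·σ_0 + 10·σ_1 + 3·σ_2 = 6(Δ_1 - Δ_0) = -21
Clamped end conditions give two more equations: 2h_0·σ_0 + h_0·σ_1 = 6(Δ_0 - p'(0)) = 27 and h_1·σ_1 + 2h_1·σ_2 = 6(p'(5) - Δ_1) = 18.
Solving: σ_0 = 193/20, σ_1 = -29/5, σ_2 = 59/10.
On [2, 5], p(x) = 9 + 57/20·(x - 2) - 29/10·(x - 2)² + 13/20·(x - 2)³.
With (x - 2) = 3/4: p(11/4) = 12519/1280.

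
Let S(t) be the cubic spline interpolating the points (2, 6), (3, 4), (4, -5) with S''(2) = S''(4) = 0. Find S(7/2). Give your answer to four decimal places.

Let M_i = S''(x_i). Step sizes h_i = 1, 1; slopes of the chords Δ_i = (y_(i+1) - y_i)/h_i = -2, -9.
  1·M_0 + 4·M_1 + 1·M_2 = 6(Δ_1 - Δ_0) = -42
Natural end conditions: M_0 = M_2 = 0.
Forward elimination and back-substitution give M_0 = 0, M_1 = -21/2, M_2 = 0.
On [3, 4], S(t) = 4 - 11/2·(t - 3) - 21/4·(t - 3)² + 7/4·(t - 3)³.
With (t - 3) = 1/2: S(7/2) = 5/32.

0.1563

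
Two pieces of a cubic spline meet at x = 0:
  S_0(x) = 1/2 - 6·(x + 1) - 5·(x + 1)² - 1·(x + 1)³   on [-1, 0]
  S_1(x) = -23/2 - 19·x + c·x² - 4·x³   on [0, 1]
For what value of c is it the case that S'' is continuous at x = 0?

-8

S_0''(x) = -10 - 6·(x + 1), so S_0''(0) = -16. On the right, S_1''(0) = 2c, so c = -8.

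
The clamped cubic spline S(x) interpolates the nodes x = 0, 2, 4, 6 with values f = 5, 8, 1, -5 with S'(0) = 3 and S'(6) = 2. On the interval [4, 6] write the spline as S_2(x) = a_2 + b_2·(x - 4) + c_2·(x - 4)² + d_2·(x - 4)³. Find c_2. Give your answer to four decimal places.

-0.3667

Put σ_i = S'' at the i-th knot. Here h = (2, 2, 2) and Δ = (3/2, -7/2, -3), so the interior equations h_(i-1)·σ_(i-1) + 2(h_(i-1)+h_i)·σ_i + h_i·σ_(i+1) = 6(Δ_i − Δ_(i-1)) read
  2·σ_0 + 8·σ_1 + 2·σ_2 = 6(Δ_1 - Δ_0) = -30
  2·σ_1 + 8·σ_2 + 2·σ_3 = 6(Δ_2 - Δ_1) = 3
Clamped end conditions give two more equations: 2h_0·σ_0 + h_0·σ_1 = 6(Δ_0 - S'(0)) = -9 and h_2·σ_2 + 2h_2·σ_3 = 6(S'(6) - Δ_2) = 30.
Hence σ_0 = -8/15, σ_1 = -103/30, σ_2 = -11/15, σ_3 = 118/15.
On [4, 6], with S_2(x) = a_2 + b_2·(x - 4) + c_2·(x - 4)² + d_2·(x - 4)³: c_2 = σ_2/2 = -11/30, d_2 = (σ_3 - σ_2)/(6h_2) = 43/60, b_2 = Δ_2 - h_2(2σ_2 + σ_3)/6 = -77/15.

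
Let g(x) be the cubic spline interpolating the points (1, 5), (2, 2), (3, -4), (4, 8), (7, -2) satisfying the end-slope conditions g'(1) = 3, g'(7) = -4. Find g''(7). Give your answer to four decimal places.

Let σ_i = g''(x_i). Step sizes h_i = 1, 1, 1, 3; slopes of the chords Δ_i = (y_(i+1) - y_i)/h_i = -3, -6, 12, -10/3.
  1·σ_0 + 4·σ_1 + 1·σ_2 = 6(Δ_1 - Δ_0) = -18
  1·σ_1 + 4·σ_2 + 1·σ_3 = 6(Δ_2 - Δ_1) = 108
  1·σ_2 + 8·σ_3 + 3·σ_4 = 6(Δ_3 - Δ_2) = -92
Clamped end conditions give two more equations: 2h_0·σ_0 + h_0·σ_1 = 6(Δ_0 - g'(1)) = -36 and h_3·σ_3 + 2h_3·σ_4 = 6(g'(7) - Δ_3) = -4.
Forward elimination and back-substitution give σ_0 = -118/9, σ_1 = -88/9, σ_2 = 308/9, σ_3 = -172/9, σ_4 = 80/9.

8.8889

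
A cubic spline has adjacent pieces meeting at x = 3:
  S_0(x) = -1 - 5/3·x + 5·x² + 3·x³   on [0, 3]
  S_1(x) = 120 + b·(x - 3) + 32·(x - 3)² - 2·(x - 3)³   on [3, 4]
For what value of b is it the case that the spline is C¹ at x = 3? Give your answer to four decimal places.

S_0'(x) = -5/3 + 10·x + 9·x², so S_0'(3) = 328/3. On the right, S_1'(3) = b, so b = 328/3.

109.3333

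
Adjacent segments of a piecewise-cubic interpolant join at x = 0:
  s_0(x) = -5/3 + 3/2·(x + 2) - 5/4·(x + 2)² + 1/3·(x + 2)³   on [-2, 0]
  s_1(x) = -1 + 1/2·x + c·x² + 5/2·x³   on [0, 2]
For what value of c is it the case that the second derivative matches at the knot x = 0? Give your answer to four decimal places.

s_0''(x) = -5/2 + 2·(x + 2), so s_0''(0) = 3/2. On the right, s_1''(0) = 2c, so c = 3/4.

0.7500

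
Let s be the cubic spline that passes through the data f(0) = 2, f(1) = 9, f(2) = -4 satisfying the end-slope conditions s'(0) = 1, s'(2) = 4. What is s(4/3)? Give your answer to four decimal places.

4.4815

Let M_i = s''(x_i). Step sizes h_i = 1, 1; slopes of the chords Δ_i = (y_(i+1) - y_i)/h_i = 7, -13.
  1·M_0 + 4·M_1 + 1·M_2 = 6(Δ_1 - Δ_0) = -120
Clamped end conditions give two more equations: 2h_0·M_0 + h_0·M_1 = 6(Δ_0 - s'(0)) = 36 and h_1·M_1 + 2h_1·M_2 = 6(s'(2) - Δ_1) = 102.
Solving: M_0 = 99/2, M_1 = -63, M_2 = 165/2.
On [1, 2], s(x) = 9 - 23/4·(x - 1) - 63/2·(x - 1)² + 97/4·(x - 1)³.
With (x - 1) = 1/3: s(4/3) = 121/27.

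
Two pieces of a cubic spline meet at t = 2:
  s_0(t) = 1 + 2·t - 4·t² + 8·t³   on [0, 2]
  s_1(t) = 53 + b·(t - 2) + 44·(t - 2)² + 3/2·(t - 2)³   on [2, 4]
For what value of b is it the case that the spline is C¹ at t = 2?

82

s_0'(t) = 2 - 8·t + 24·t², so s_0'(2) = 82. On the right, s_1'(2) = b, so b = 82.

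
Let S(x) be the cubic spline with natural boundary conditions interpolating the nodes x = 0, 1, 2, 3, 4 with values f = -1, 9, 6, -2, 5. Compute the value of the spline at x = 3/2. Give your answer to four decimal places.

9.1607

Let m_i = S''(x_i). Step sizes h_i = 1, 1, 1, 1; slopes of the chords Δ_i = (y_(i+1) - y_i)/h_i = 10, -3, -8, 7.
  1·m_0 + 4·m_1 + 1·m_2 = 6(Δ_1 - Δ_0) = -78
  1·m_1 + 4·m_2 + 1·m_3 = 6(Δ_2 - Δ_1) = -30
  1·m_2 + 4·m_3 + 1·m_4 = 6(Δ_3 - Δ_2) = 90
Natural end conditions: m_0 = m_4 = 0.
Solving: m_0 = 0, m_1 = -120/7, m_2 = -66/7, m_3 = 174/7, m_4 = 0.
On [1, 2], S(x) = 9 + 30/7·(x - 1) - 60/7·(x - 1)² + 9/7·(x - 1)³.
With (x - 1) = 1/2: S(3/2) = 513/56.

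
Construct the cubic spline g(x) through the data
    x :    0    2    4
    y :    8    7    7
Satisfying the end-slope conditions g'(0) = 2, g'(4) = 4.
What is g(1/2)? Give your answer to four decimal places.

Put M_i = g'' at the i-th knot. Here h = (2, 2) and Δ = (-1/2, 0), so the interior equations h_(i-1)·M_(i-1) + 2(h_(i-1)+h_i)·M_i + h_i·M_(i+1) = 6(Δ_i − Δ_(i-1)) read
  2·M_0 + 8·M_1 + 2·M_2 = 6(Δ_1 - Δ_0) = 3
Clamped end conditions give two more equations: 2h_0·M_0 + h_0·M_1 = 6(Δ_0 - g'(0)) = -15 and h_1·M_1 + 2h_1·M_2 = 6(g'(4) - Δ_1) = 24.
Forward elimination and back-substitution give M_0 = -29/8, M_1 = -1/4, M_2 = 49/8.
On [0, 2], g(x) = 8 + 2·x - 29/16·x² + 9/32·x³.
With x = 1/2: g(1/2) = 2197/256.

8.5820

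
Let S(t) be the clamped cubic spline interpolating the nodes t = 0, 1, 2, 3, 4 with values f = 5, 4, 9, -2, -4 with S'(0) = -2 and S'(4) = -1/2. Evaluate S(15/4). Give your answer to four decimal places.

-4.0286

With M_i denoting the second derivative at x_i, h_i = 1, 1, 1, 1, and Δ_i = (y_(i+1) − y_i)/h_i = -1, 5, -11, -2:
  1·M_0 + 4·M_1 + 1·M_2 = 6(Δ_1 - Δ_0) = 36
  1·M_1 + 4·M_2 + 1·M_3 = 6(Δ_2 - Δ_1) = -96
  1·M_2 + 4·M_3 + 1·M_4 = 6(Δ_3 - Δ_2) = 54
Clamped end conditions give two more equations: 2h_0·M_0 + h_0·M_1 = 6(Δ_0 - S'(0)) = 6 and h_3·M_3 + 2h_3·M_4 = 6(S'(4) - Δ_3) = 9.
Solving: M_0 = -375/56, M_1 = 543/28, M_2 = -279/8, M_3 = 675/28, M_4 = -423/56.
On [3, 4], S(t) = -2 - 983/112·(t - 3) + 675/56·(t - 3)² - 591/112·(t - 3)³.
With (t - 3) = 3/4: S(15/4) = -28877/7168.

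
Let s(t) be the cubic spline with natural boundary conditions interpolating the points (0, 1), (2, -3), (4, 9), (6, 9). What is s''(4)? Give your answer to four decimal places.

Put M_i = s'' at the i-th knot. Here h = (2, 2, 2) and Δ = (-2, 6, 0), so the interior equations h_(i-1)·M_(i-1) + 2(h_(i-1)+h_i)·M_i + h_i·M_(i+1) = 6(Δ_i − Δ_(i-1)) read
  2·M_0 + 8·M_1 + 2·M_2 = 6(Δ_1 - Δ_0) = 48
  2·M_1 + 8·M_2 + 2·M_3 = 6(Δ_2 - Δ_1) = -36
Natural end conditions: M_0 = M_3 = 0.
Hence M_0 = 0, M_1 = 38/5, M_2 = -32/5, M_3 = 0.

-6.4000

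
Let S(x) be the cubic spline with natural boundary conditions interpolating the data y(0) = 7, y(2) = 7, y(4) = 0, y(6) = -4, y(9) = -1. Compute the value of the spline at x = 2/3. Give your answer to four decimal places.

7.5926

Put m_i = S'' at the i-th knot. Here h = (2, 2, 2, 3) and Δ = (0, -7/2, -2, 1), so the interior equations h_(i-1)·m_(i-1) + 2(h_(i-1)+h_i)·m_i + h_i·m_(i+1) = 6(Δ_i − Δ_(i-1)) read
  2·m_0 + 8·m_1 + 2·m_2 = 6(Δ_1 - Δ_0) = -21
  2·m_1 + 8·m_2 + 2·m_3 = 6(Δ_2 - Δ_1) = 9
  2·m_2 + 10·m_3 + 3·m_4 = 6(Δ_3 - Δ_2) = 18
Natural end conditions: m_0 = m_4 = 0.
Forward elimination and back-substitution give m_0 = 0, m_1 = -3, m_2 = 3/2, m_3 = 3/2, m_4 = 0.
On [0, 2], S(x) = 7 + 1·x + 0·x² - 1/4·x³.
With x = 2/3: S(2/3) = 205/27.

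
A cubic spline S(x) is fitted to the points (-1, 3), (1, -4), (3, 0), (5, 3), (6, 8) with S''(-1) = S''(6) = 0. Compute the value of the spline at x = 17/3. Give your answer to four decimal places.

6.1165

Put σ_i = S'' at the i-th knot. Here h = (2, 2, 2, 1) and Δ = (-7/2, 2, 3/2, 5), so the interior equations h_(i-1)·σ_(i-1) + 2(h_(i-1)+h_i)·σ_i + h_i·σ_(i+1) = 6(Δ_i − Δ_(i-1)) read
  2·σ_0 + 8·σ_1 + 2·σ_2 = 6(Δ_1 - Δ_0) = 33
  2·σ_1 + 8·σ_2 + 2·σ_3 = 6(Δ_2 - Δ_1) = -3
  2·σ_2 + 6·σ_3 + 1·σ_4 = 6(Δ_3 - Δ_2) = 21
Natural end conditions: σ_0 = σ_4 = 0.
Solving the tridiagonal system: σ_0 = 0, σ_1 = 393/82, σ_2 = -219/82, σ_3 = 180/41, σ_4 = 0.
On [5, 6], S(x) = 3 + 145/41·(x - 5) + 90/41·(x - 5)² - 30/41·(x - 5)³.
With (x - 5) = 2/3: S(17/3) = 2257/369.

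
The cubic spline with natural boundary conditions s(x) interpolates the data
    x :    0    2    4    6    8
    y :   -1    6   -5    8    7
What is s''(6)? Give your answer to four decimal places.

With M_i denoting the second derivative at x_i, h_i = 2, 2, 2, 2, and Δ_i = (y_(i+1) − y_i)/h_i = 7/2, -11/2, 13/2, -1/2:
  2·M_0 + 8·M_1 + 2·M_2 = 6(Δ_1 - Δ_0) = -54
  2·M_1 + 8·M_2 + 2·M_3 = 6(Δ_2 - Δ_1) = 72
  2·M_2 + 8·M_3 + 2·M_4 = 6(Δ_3 - Δ_2) = -42
Natural end conditions: M_0 = M_4 = 0.
Solving the tridiagonal system: M_0 = 0, M_1 = -285/28, M_2 = 96/7, M_3 = -243/28, M_4 = 0.

-8.6786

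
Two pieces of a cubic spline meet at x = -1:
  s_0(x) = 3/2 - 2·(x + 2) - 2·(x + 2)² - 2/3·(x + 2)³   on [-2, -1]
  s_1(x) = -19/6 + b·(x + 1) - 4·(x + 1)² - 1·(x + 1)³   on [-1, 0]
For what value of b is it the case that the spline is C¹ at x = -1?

-8

s_0'(x) = -2 - 4·(x + 2) - 2·(x + 2)², so s_0'(-1) = -8. On the right, s_1'(-1) = b, so b = -8.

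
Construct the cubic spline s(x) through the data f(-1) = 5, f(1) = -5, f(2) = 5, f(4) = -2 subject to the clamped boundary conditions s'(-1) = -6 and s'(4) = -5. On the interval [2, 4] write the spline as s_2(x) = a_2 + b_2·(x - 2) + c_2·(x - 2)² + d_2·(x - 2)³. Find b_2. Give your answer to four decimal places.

7.0313

Put σ_i = s'' at the i-th knot. Here h = (2, 1, 2) and Δ = (-5, 10, -7/2), so the interior equations h_(i-1)·σ_(i-1) + 2(h_(i-1)+h_i)·σ_i + h_i·σ_(i+1) = 6(Δ_i − Δ_(i-1)) read
  2·σ_0 + 6·σ_1 + 1·σ_2 = 6(Δ_1 - Δ_0) = 90
  1·σ_1 + 6·σ_2 + 2·σ_3 = 6(Δ_2 - Δ_1) = -81
Clamped end conditions give two more equations: 2h_0·σ_0 + h_0·σ_1 = 6(Δ_0 - s'(-1)) = 6 and h_2·σ_2 + 2h_2·σ_3 = 6(s'(4) - Δ_2) = -9.
Forward elimination and back-substitution give σ_0 = -293/32, σ_1 = 341/16, σ_2 = -313/16, σ_3 = 241/32.
On [2, 4], with s_2(x) = a_2 + b_2·(x - 2) + c_2·(x - 2)² + d_2·(x - 2)³: c_2 = σ_2/2 = -313/32, d_2 = (σ_3 - σ_2)/(6h_2) = 289/128, b_2 = Δ_2 - h_2(2σ_2 + σ_3)/6 = 225/32.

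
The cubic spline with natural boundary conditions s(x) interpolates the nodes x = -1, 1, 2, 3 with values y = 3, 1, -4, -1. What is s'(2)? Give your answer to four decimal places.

With m_i denoting the second derivative at x_i, h_i = 2, 1, 1, and Δ_i = (y_(i+1) − y_i)/h_i = -1, -5, 3:
  2·m_0 + 6·m_1 + 1·m_2 = 6(Δ_1 - Δ_0) = -24
  1·m_1 + 4·m_2 + 1·m_3 = 6(Δ_2 - Δ_1) = 48
Natural end conditions: m_0 = m_3 = 0.
Solving the tridiagonal system: m_0 = 0, m_1 = -144/23, m_2 = 312/23, m_3 = 0.
On [2, 3], s'(x) = b_2 + 2c_2·(x - 2) + 3d_2·(x - 2)² with b_2 = Δ_2 - h_2(2m_2 + m_3)/6 = -35/23, c_2 = m_2/2 = 156/23, d_2 = (m_3 - m_2)/(6h_2) = -52/23. So s'(2) = -35/23.

-1.5217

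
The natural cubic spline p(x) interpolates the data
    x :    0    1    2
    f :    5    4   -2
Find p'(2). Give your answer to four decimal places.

Write σ_i for p''(x_i). With h_i = 1, 1 and divided differences Δ_i = -1, -6, the continuity of p' gives the tridiagonal system
  1·σ_0 + 4·σ_1 + 1·σ_2 = 6(Δ_1 - Δ_0) = -30
Natural end conditions: σ_0 = σ_2 = 0.
Solving: σ_0 = 0, σ_1 = -15/2, σ_2 = 0.
On [1, 2], p'(x) = b_1 + 2c_1·(x - 1) + 3d_1·(x - 1)² with b_1 = Δ_1 - h_1(2σ_1 + σ_2)/6 = -7/2, c_1 = σ_1/2 = -15/4, d_1 = (σ_2 - σ_1)/(6h_1) = 5/4. So p'(2) = -29/4.

-7.2500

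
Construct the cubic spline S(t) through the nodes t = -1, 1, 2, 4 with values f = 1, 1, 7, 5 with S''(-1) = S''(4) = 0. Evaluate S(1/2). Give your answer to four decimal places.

Put M_i = S'' at the i-th knot. Here h = (2, 1, 2) and Δ = (0, 6, -1), so the interior equations h_(i-1)·M_(i-1) + 2(h_(i-1)+h_i)·M_i + h_i·M_(i+1) = 6(Δ_i − Δ_(i-1)) read
  2·M_0 + 6·M_1 + 1·M_2 = 6(Δ_1 - Δ_0) = 36
  1·M_1 + 6·M_2 + 2·M_3 = 6(Δ_2 - Δ_1) = -42
Natural end conditions: M_0 = M_3 = 0.
Forward elimination and back-substitution give M_0 = 0, M_1 = 258/35, M_2 = -288/35, M_3 = 0.
On [-1, 1], S(t) = 1 - 86/35·(t + 1) + 0·(t + 1)² + 43/70·(t + 1)³.
With (t + 1) = 3/2: S(1/2) = -49/80.

-0.6125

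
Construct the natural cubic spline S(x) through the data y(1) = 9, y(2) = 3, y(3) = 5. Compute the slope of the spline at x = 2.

-2

Put M_i = S'' at the i-th knot. Here h = (1, 1) and Δ = (-6, 2), so the interior equations h_(i-1)·M_(i-1) + 2(h_(i-1)+h_i)·M_i + h_i·M_(i+1) = 6(Δ_i − Δ_(i-1)) read
  1·M_0 + 4·M_1 + 1·M_2 = 6(Δ_1 - Δ_0) = 48
Natural end conditions: M_0 = M_2 = 0.
Forward elimination and back-substitution give M_0 = 0, M_1 = 12, M_2 = 0.
On [2, 3], S'(x) = b_1 + 2c_1·(x - 2) + 3d_1·(x - 2)² with b_1 = Δ_1 - h_1(2M_1 + M_2)/6 = -2, c_1 = M_1/2 = 6, d_1 = (M_2 - M_1)/(6h_1) = -2. So S'(2) = -2.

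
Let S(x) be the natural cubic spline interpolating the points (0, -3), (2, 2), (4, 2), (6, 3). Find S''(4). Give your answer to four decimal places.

0.9000

Write m_i for S''(x_i). With h_i = 2, 2, 2 and divided differences Δ_i = 5/2, 0, 1/2, the continuity of S' gives the tridiagonal system
  2·m_0 + 8·m_1 + 2·m_2 = 6(Δ_1 - Δ_0) = -15
  2·m_1 + 8·m_2 + 2·m_3 = 6(Δ_2 - Δ_1) = 3
Natural end conditions: m_0 = m_3 = 0.
Forward elimination and back-substitution give m_0 = 0, m_1 = -21/10, m_2 = 9/10, m_3 = 0.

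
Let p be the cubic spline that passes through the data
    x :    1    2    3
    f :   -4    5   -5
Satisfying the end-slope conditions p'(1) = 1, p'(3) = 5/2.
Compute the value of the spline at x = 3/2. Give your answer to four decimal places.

0.8281

With σ_i denoting the second derivative at x_i, h_i = 1, 1, and Δ_i = (y_(i+1) − y_i)/h_i = 9, -10:
  1·σ_0 + 4·σ_1 + 1·σ_2 = 6(Δ_1 - Δ_0) = -114
Clamped end conditions give two more equations: 2h_0·σ_0 + h_0·σ_1 = 6(Δ_0 - p'(1)) = 48 and h_1·σ_1 + 2h_1·σ_2 = 6(p'(3) - Δ_1) = 75.
Hence σ_0 = 213/4, σ_1 = -117/2, σ_2 = 267/4.
On [1, 2], p(x) = -4 + 1·(x - 1) + 213/8·(x - 1)² - 149/8·(x - 1)³.
With (x - 1) = 1/2: p(3/2) = 53/64.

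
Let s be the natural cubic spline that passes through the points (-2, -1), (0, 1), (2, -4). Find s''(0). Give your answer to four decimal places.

-2.6250

Let m_i = s''(x_i). Step sizes h_i = 2, 2; slopes of the chords Δ_i = (y_(i+1) - y_i)/h_i = 1, -5/2.
  2·m_0 + 8·m_1 + 2·m_2 = 6(Δ_1 - Δ_0) = -21
Natural end conditions: m_0 = m_2 = 0.
Hence m_0 = 0, m_1 = -21/8, m_2 = 0.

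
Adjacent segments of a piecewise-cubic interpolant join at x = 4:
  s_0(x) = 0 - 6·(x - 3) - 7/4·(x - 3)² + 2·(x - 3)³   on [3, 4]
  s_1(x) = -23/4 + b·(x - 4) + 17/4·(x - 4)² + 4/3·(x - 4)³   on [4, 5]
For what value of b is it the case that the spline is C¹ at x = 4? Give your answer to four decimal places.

-3.5000

s_0'(x) = -6 - 7/2·(x - 3) + 6·(x - 3)², so s_0'(4) = -7/2. On the right, s_1'(4) = b, so b = -7/2.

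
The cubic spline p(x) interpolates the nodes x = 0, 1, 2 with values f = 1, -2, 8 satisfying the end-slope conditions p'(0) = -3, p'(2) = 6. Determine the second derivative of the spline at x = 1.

30

Write M_i for p''(x_i). With h_i = 1, 1 and divided differences Δ_i = -3, 10, the continuity of p' gives the tridiagonal system
  1·M_0 + 4·M_1 + 1·M_2 = 6(Δ_1 - Δ_0) = 78
Clamped end conditions give two more equations: 2h_0·M_0 + h_0·M_1 = 6(Δ_0 - p'(0)) = 0 and h_1·M_1 + 2h_1·M_2 = 6(p'(2) - Δ_1) = -24.
Solving: M_0 = -15, M_1 = 30, M_2 = -27.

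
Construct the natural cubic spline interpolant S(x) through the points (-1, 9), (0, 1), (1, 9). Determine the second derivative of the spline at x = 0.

With M_i denoting the second derivative at x_i, h_i = 1, 1, and Δ_i = (y_(i+1) − y_i)/h_i = -8, 8:
  1·M_0 + 4·M_1 + 1·M_2 = 6(Δ_1 - Δ_0) = 96
Natural end conditions: M_0 = M_2 = 0.
Solving the tridiagonal system: M_0 = 0, M_1 = 24, M_2 = 0.

24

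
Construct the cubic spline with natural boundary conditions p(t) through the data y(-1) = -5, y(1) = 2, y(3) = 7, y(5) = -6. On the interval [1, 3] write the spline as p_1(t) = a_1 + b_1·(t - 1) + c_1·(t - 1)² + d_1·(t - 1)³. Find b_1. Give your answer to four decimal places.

Put M_i = p'' at the i-th knot. Here h = (2, 2, 2) and Δ = (7/2, 5/2, -13/2), so the interior equations h_(i-1)·M_(i-1) + 2(h_(i-1)+h_i)·M_i + h_i·M_(i+1) = 6(Δ_i − Δ_(i-1)) read
  2·M_0 + 8·M_1 + 2·M_2 = 6(Δ_1 - Δ_0) = -6
  2·M_1 + 8·M_2 + 2·M_3 = 6(Δ_2 - Δ_1) = -54
Natural end conditions: M_0 = M_3 = 0.
Solving the tridiagonal system: M_0 = 0, M_1 = 1, M_2 = -7, M_3 = 0.
On [1, 3], with p_1(t) = a_1 + b_1·(t - 1) + c_1·(t - 1)² + d_1·(t - 1)³: c_1 = M_1/2 = 1/2, d_1 = (M_2 - M_1)/(6h_1) = -2/3, b_1 = Δ_1 - h_1(2M_1 + M_2)/6 = 25/6.

4.1667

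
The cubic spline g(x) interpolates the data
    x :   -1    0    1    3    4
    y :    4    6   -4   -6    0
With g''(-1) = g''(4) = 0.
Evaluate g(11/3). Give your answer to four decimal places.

-2.1579

Put M_i = g'' at the i-th knot. Here h = (1, 1, 2, 1) and Δ = (2, -10, -1, 6), so the interior equations h_(i-1)·M_(i-1) + 2(h_(i-1)+h_i)·M_i + h_i·M_(i+1) = 6(Δ_i − Δ_(i-1)) read
  1·M_0 + 4·M_1 + 1·M_2 = 6(Δ_1 - Δ_0) = -72
  1·M_1 + 6·M_2 + 2·M_3 = 6(Δ_2 - Δ_1) = 54
  2·M_2 + 6·M_3 + 1·M_4 = 6(Δ_3 - Δ_2) = 42
Natural end conditions: M_0 = M_4 = 0.
Solving the tridiagonal system: M_0 = 0, M_1 = -1272/61, M_2 = 696/61, M_3 = 195/61, M_4 = 0.
On [3, 4], g(x) = -6 + 301/61·(x - 3) + 195/122·(x - 3)² - 65/122·(x - 3)³.
With (x - 3) = 2/3: g(11/3) = -3554/1647.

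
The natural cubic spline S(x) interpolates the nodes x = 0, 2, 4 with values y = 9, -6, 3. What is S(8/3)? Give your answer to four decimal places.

-5.2222

With M_i denoting the second derivative at x_i, h_i = 2, 2, and Δ_i = (y_(i+1) − y_i)/h_i = -15/2, 9/2:
  2·M_0 + 8·M_1 + 2·M_2 = 6(Δ_1 - Δ_0) = 72
Natural end conditions: M_0 = M_2 = 0.
Hence M_0 = 0, M_1 = 9, M_2 = 0.
On [2, 4], S(x) = -6 - 3/2·(x - 2) + 9/2·(x - 2)² - 3/4·(x - 2)³.
With (x - 2) = 2/3: S(8/3) = -47/9.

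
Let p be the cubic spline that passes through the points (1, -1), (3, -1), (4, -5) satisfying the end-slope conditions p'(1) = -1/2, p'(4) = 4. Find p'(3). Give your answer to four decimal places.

Let M_i = p''(x_i). Step sizes h_i = 2, 1; slopes of the chords Δ_i = (y_(i+1) - y_i)/h_i = 0, -4.
  2·M_0 + 6·M_1 + 1·M_2 = 6(Δ_1 - Δ_0) = -24
Clamped end conditions give two more equations: 2h_0·M_0 + h_0·M_1 = 6(Δ_0 - p'(1)) = 3 and h_1·M_1 + 2h_1·M_2 = 6(p'(4) - Δ_1) = 48.
Solving: M_0 = 25/4, M_1 = -11, M_2 = 59/2.
On [3, 4], p'(x) = b_1 + 2c_1·(x - 3) + 3d_1·(x - 3)² with b_1 = Δ_1 - h_1(2M_1 + M_2)/6 = -21/4, c_1 = M_1/2 = -11/2, d_1 = (M_2 - M_1)/(6h_1) = 27/4. So p'(3) = -21/4.

-5.2500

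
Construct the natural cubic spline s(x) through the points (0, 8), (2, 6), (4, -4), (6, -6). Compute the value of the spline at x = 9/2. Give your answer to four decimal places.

-5.3750

Write σ_i for s''(x_i). With h_i = 2, 2, 2 and divided differences Δ_i = -1, -5, -1, the continuity of s' gives the tridiagonal system
  2·σ_0 + 8·σ_1 + 2·σ_2 = 6(Δ_1 - Δ_0) = -24
  2·σ_1 + 8·σ_2 + 2·σ_3 = 6(Δ_2 - Δ_1) = 24
Natural end conditions: σ_0 = σ_3 = 0.
Solving: σ_0 = 0, σ_1 = -4, σ_2 = 4, σ_3 = 0.
On [4, 6], s(x) = -4 - 11/3·(x - 4) + 2·(x - 4)² - 1/3·(x - 4)³.
With (x - 4) = 1/2: s(9/2) = -43/8.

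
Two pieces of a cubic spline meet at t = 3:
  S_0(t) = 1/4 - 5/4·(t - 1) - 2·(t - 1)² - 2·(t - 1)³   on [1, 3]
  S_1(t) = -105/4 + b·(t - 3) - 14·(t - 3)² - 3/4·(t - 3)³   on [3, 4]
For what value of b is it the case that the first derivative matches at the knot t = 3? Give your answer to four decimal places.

-33.2500

S_0'(t) = -5/4 - 4·(t - 1) - 6·(t - 1)², so S_0'(3) = -133/4. On the right, S_1'(3) = b, so b = -133/4.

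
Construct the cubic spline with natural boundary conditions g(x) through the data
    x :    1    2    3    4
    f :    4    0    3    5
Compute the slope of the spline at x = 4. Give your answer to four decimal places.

With σ_i denoting the second derivative at x_i, h_i = 1, 1, 1, and Δ_i = (y_(i+1) − y_i)/h_i = -4, 3, 2:
  1·σ_0 + 4·σ_1 + 1·σ_2 = 6(Δ_1 - Δ_0) = 42
  1·σ_1 + 4·σ_2 + 1·σ_3 = 6(Δ_2 - Δ_1) = -6
Natural end conditions: σ_0 = σ_3 = 0.
Solving the tridiagonal system: σ_0 = 0, σ_1 = 58/5, σ_2 = -22/5, σ_3 = 0.
On [3, 4], g'(x) = b_2 + 2c_2·(x - 3) + 3d_2·(x - 3)² with b_2 = Δ_2 - h_2(2σ_2 + σ_3)/6 = 52/15, c_2 = σ_2/2 = -11/5, d_2 = (σ_3 - σ_2)/(6h_2) = 11/15. So g'(4) = 19/15.

1.2667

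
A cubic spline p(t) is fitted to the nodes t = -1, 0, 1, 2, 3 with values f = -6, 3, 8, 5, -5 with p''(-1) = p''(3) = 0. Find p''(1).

Let M_i = p''(x_i). Step sizes h_i = 1, 1, 1, 1; slopes of the chords Δ_i = (y_(i+1) - y_i)/h_i = 9, 5, -3, -10.
  1·M_0 + 4·M_1 + 1·M_2 = 6(Δ_1 - Δ_0) = -24
  1·M_1 + 4·M_2 + 1·M_3 = 6(Δ_2 - Δ_1) = -48
  1·M_2 + 4·M_3 + 1·M_4 = 6(Δ_3 - Δ_2) = -42
Natural end conditions: M_0 = M_4 = 0.
Hence M_0 = 0, M_1 = -15/4, M_2 = -9, M_3 = -33/4, M_4 = 0.

-9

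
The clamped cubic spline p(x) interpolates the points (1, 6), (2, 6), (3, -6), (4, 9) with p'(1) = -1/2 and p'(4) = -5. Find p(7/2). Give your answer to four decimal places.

Let σ_i = p''(x_i). Step sizes h_i = 1, 1, 1; slopes of the chords Δ_i = (y_(i+1) - y_i)/h_i = 0, -12, 15.
  1·σ_0 + 4·σ_1 + 1·σ_2 = 6(Δ_1 - Δ_0) = -72
  1·σ_1 + 4·σ_2 + 1·σ_3 = 6(Δ_2 - Δ_1) = 162
Clamped end conditions give two more equations: 2h_0·σ_0 + h_0·σ_1 = 6(Δ_0 - p'(1)) = 3 and h_2·σ_2 + 2h_2·σ_3 = 6(p'(4) - Δ_2) = -120.
Solving: σ_0 = 114/5, σ_1 = -213/5, σ_2 = 378/5, σ_3 = -489/5.
On [3, 4], p(x) = -6 + 61/10·(x - 3) + 189/5·(x - 3)² - 289/10·(x - 3)³.
With (x - 3) = 1/2: p(7/2) = 231/80.

2.8875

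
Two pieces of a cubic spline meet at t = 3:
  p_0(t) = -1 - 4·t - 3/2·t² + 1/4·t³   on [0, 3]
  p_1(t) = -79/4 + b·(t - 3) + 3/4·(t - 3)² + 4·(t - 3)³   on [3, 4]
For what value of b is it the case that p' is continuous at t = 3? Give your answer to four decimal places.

p_0'(t) = -4 - 3·t + 3/4·t², so p_0'(3) = -25/4. On the right, p_1'(3) = b, so b = -25/4.

-6.2500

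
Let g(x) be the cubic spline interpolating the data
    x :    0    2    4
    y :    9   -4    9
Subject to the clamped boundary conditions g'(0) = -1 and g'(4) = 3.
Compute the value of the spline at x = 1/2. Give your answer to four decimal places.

6.7344

Put m_i = g'' at the i-th knot. Here h = (2, 2) and Δ = (-13/2, 13/2), so the interior equations h_(i-1)·m_(i-1) + 2(h_(i-1)+h_i)·m_i + h_i·m_(i+1) = 6(Δ_i − Δ_(i-1)) read
  2·m_0 + 8·m_1 + 2·m_2 = 6(Δ_1 - Δ_0) = 78
Clamped end conditions give two more equations: 2h_0·m_0 + h_0·m_1 = 6(Δ_0 - g'(0)) = -33 and h_1·m_1 + 2h_1·m_2 = 6(g'(4) - Δ_1) = -21.
Solving the tridiagonal system: m_0 = -17, m_1 = 35/2, m_2 = -14.
On [0, 2], g(x) = 9 - 1·x - 17/2·x² + 23/8·x³.
With x = 1/2: g(1/2) = 431/64.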